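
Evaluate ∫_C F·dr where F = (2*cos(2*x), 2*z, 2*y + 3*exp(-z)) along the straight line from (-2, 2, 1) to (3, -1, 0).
-7 + sin(4) + sin(6) + 3*exp(-1)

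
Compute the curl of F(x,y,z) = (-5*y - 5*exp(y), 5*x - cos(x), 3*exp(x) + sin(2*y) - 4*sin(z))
(2*cos(2*y), -3*exp(x), 5*exp(y) + sin(x) + 10)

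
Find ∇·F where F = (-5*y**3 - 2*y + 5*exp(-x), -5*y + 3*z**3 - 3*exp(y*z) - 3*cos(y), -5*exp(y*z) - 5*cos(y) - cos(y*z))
-5*y*exp(y*z) + y*sin(y*z) - 3*z*exp(y*z) + 3*sin(y) - 5 - 5*exp(-x)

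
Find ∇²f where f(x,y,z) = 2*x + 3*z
0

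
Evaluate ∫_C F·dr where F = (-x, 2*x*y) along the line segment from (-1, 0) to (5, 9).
231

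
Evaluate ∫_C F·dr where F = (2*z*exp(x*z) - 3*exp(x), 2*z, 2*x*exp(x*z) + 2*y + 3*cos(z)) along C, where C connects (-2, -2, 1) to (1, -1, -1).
-3*E - 6*sin(1) + exp(-2) + 2*exp(-1) + 6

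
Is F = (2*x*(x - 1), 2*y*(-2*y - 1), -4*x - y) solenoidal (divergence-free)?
No, ∇·F = 4*x - 8*y - 4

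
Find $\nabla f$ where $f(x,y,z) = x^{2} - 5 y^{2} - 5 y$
(2*x, -10*y - 5, 0)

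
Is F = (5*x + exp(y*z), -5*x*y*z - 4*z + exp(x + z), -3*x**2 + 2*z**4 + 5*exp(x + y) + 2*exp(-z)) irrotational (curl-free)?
No, ∇×F = (5*x*y + 5*exp(x + y) - exp(x + z) + 4, 6*x + y*exp(y*z) - 5*exp(x + y), -5*y*z - z*exp(y*z) + exp(x + z))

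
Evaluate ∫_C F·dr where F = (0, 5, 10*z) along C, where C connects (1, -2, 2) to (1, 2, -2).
20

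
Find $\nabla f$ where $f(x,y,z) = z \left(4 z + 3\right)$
(0, 0, 8*z + 3)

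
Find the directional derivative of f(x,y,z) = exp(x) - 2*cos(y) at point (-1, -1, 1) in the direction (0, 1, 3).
-sqrt(10)*sin(1)/5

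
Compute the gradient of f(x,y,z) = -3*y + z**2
(0, -3, 2*z)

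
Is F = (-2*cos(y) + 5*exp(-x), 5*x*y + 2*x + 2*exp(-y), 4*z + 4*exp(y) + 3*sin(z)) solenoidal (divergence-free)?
No, ∇·F = 5*x + 3*cos(z) + 4 - 2*exp(-y) - 5*exp(-x)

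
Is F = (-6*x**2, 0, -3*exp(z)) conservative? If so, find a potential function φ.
Yes, F is conservative. φ = -2*x**3 - 3*exp(z)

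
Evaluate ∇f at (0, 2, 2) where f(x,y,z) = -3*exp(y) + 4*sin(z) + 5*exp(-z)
(0, -3*exp(2), 4*cos(2) - 5*exp(-2))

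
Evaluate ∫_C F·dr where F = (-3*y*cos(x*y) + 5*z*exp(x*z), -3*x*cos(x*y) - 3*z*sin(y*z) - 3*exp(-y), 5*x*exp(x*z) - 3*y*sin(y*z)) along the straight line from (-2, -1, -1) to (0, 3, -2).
-5*exp(2) - 3*E - 3*cos(1) + 3*exp(-3) + 3*sin(2) + 3*cos(6) + 5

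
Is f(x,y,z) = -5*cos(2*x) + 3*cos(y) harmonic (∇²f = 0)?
No, ∇²f = 20*cos(2*x) - 3*cos(y)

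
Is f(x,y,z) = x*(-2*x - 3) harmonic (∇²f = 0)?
No, ∇²f = -4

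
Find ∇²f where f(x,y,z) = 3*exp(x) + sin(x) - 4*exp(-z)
3*exp(x) - sin(x) - 4*exp(-z)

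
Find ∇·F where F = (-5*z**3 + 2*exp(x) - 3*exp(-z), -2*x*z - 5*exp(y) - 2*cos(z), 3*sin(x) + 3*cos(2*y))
2*exp(x) - 5*exp(y)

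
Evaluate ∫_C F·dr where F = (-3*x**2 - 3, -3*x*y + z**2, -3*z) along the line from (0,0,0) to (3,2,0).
-48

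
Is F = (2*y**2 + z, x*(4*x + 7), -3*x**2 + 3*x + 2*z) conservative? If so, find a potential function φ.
No, ∇×F = (0, 6*x - 2, 8*x - 4*y + 7) ≠ 0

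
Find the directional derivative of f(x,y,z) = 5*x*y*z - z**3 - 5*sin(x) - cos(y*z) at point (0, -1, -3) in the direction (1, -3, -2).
sqrt(14)*(11*sin(3) + 64)/14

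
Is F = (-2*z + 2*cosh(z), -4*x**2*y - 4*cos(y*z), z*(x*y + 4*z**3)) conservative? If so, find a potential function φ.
No, ∇×F = (x*z - 4*y*sin(y*z), -y*z + 2*sinh(z) - 2, -8*x*y) ≠ 0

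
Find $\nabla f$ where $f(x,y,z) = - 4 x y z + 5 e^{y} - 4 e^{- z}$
(-4*y*z, -4*x*z + 5*exp(y), -4*x*y + 4*exp(-z))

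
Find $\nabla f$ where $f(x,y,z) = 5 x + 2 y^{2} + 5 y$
(5, 4*y + 5, 0)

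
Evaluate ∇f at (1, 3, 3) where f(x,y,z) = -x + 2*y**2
(-1, 12, 0)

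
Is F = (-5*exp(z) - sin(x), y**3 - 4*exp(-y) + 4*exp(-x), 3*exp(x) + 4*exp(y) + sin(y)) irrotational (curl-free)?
No, ∇×F = (4*exp(y) + cos(y), -3*exp(x) - 5*exp(z), -4*exp(-x))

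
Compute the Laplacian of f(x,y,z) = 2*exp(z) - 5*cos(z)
2*exp(z) + 5*cos(z)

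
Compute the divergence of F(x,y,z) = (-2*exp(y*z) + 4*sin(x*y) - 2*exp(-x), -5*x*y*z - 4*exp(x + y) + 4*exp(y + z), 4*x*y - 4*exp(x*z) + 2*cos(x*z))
((-5*x*z - 4*x*exp(x*z) - 2*x*sin(x*z) + 4*y*cos(x*y) - 4*exp(x + y) + 4*exp(y + z))*exp(x) + 2)*exp(-x)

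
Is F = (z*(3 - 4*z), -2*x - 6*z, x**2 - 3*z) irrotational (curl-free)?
No, ∇×F = (6, -2*x - 8*z + 3, -2)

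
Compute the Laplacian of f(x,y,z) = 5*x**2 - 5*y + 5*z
10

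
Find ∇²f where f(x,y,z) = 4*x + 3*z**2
6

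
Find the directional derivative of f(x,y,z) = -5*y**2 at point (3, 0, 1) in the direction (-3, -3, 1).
0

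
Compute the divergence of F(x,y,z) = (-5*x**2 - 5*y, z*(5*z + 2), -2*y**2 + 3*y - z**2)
-10*x - 2*z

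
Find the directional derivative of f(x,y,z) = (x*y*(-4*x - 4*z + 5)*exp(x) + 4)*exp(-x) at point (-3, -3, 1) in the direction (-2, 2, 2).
4*sqrt(3)*exp(3)/3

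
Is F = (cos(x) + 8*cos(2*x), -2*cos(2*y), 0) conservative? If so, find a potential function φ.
Yes, F is conservative. φ = sin(x) + 4*sin(2*x) - sin(2*y)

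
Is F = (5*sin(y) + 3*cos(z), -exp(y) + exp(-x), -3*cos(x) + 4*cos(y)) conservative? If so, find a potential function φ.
No, ∇×F = (-4*sin(y), -3*sin(x) - 3*sin(z), -5*cos(y) - exp(-x)) ≠ 0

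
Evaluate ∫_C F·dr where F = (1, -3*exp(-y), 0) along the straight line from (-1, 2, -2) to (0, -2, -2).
1 + 6*sinh(2)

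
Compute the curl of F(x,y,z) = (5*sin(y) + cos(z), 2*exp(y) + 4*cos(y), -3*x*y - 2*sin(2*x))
(-3*x, 3*y - sin(z) + 4*cos(2*x), -5*cos(y))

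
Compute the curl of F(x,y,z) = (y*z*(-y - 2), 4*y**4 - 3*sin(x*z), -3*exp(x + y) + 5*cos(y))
(3*x*cos(x*z) - 3*exp(x + y) - 5*sin(y), -y*(y + 2) + 3*exp(x + y), z*(2*y - 3*cos(x*z) + 2))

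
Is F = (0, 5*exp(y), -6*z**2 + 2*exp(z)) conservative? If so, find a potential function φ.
Yes, F is conservative. φ = -2*z**3 + 5*exp(y) + 2*exp(z)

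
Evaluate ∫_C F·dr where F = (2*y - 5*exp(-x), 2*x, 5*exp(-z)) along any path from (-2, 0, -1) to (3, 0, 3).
5*E*(1 - E)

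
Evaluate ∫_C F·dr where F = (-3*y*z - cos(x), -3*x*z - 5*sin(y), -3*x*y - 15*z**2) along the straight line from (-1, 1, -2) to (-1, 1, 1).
-36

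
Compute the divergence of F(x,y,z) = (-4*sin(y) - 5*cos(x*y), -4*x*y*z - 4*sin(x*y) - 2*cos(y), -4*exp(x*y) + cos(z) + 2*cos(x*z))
-4*x*z - 2*x*sin(x*z) - 4*x*cos(x*y) + 5*y*sin(x*y) + 2*sin(y) - sin(z)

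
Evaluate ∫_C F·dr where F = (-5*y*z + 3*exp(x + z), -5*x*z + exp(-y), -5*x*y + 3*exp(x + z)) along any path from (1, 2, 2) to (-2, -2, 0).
-3*exp(3) - exp(2) + 4*exp(-2) + 20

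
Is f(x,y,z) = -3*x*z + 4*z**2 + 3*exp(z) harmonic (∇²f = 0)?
No, ∇²f = 3*exp(z) + 8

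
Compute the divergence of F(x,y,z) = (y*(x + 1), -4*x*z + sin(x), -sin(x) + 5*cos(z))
y - 5*sin(z)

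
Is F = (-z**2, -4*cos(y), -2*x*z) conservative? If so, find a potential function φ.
Yes, F is conservative. φ = -x*z**2 - 4*sin(y)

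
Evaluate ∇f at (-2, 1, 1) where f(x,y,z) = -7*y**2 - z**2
(0, -14, -2)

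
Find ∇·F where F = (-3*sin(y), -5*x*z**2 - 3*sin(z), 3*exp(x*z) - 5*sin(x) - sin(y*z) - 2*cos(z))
3*x*exp(x*z) - y*cos(y*z) + 2*sin(z)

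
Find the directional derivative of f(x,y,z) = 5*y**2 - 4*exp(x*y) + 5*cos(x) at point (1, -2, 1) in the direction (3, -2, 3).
sqrt(22)*(-15*exp(2)*sin(1) + 32 + 40*exp(2))*exp(-2)/22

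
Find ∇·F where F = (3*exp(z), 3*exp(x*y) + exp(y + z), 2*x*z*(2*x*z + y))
8*x**2*z + 2*x*y + 3*x*exp(x*y) + exp(y + z)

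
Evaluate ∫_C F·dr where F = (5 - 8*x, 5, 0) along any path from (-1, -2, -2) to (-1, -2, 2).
0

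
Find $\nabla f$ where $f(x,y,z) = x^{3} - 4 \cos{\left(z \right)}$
(3*x**2, 0, 4*sin(z))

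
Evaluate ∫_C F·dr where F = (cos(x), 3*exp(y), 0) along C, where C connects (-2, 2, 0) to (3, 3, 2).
-3*exp(2) + sin(3) + sin(2) + 3*exp(3)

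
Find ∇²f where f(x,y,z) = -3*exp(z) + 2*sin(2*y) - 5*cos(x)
-3*exp(z) - 8*sin(2*y) + 5*cos(x)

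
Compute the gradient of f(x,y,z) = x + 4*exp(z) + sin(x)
(cos(x) + 1, 0, 4*exp(z))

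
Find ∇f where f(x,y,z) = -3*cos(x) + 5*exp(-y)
(3*sin(x), -5*exp(-y), 0)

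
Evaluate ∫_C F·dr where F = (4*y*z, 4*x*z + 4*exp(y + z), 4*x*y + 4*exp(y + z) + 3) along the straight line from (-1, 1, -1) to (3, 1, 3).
40 + 4*exp(4)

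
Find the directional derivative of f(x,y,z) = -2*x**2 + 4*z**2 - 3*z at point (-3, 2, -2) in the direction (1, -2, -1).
31*sqrt(6)/6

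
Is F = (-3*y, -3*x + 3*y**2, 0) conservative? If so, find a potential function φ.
Yes, F is conservative. φ = y*(-3*x + y**2)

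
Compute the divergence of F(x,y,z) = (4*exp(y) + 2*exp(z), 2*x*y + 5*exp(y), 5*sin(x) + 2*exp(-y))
2*x + 5*exp(y)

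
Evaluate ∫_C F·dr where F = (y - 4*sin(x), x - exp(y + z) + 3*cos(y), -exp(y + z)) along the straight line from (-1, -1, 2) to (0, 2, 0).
-exp(2) - 4*cos(1) + 3*sin(1) + E + 3*sin(2) + 3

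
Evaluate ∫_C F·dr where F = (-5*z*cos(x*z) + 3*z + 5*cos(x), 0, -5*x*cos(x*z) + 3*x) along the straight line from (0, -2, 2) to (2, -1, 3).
-5*sin(6) + 5*sin(2) + 18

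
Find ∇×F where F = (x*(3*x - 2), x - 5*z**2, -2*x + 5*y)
(10*z + 5, 2, 1)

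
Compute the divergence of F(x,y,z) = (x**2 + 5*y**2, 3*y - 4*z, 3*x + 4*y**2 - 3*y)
2*x + 3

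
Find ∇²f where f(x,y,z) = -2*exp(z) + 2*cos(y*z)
-2*y**2*cos(y*z) - 2*z**2*cos(y*z) - 2*exp(z)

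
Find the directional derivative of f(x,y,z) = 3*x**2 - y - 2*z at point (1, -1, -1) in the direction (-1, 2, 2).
-4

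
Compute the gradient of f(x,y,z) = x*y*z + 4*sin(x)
(y*z + 4*cos(x), x*z, x*y)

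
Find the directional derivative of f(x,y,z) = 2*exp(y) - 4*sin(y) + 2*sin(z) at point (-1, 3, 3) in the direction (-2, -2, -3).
2*sqrt(17)*(-2*exp(3) + cos(3))/17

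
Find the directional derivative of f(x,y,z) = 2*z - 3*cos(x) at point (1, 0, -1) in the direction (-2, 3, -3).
-3*sqrt(22)*(sin(1) + 1)/11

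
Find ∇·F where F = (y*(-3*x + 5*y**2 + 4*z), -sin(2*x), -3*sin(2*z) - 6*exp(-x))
-3*y - 6*cos(2*z)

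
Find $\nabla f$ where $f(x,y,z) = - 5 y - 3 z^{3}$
(0, -5, -9*z**2)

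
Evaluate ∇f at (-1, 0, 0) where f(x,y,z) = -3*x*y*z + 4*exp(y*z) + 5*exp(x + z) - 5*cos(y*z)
(5*exp(-1), 0, 5*exp(-1))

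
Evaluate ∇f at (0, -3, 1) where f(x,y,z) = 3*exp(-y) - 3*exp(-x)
(3, -3*exp(3), 0)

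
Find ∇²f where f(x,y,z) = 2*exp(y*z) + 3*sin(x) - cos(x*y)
x**2*cos(x*y) + 2*y**2*exp(y*z) + y**2*cos(x*y) + 2*z**2*exp(y*z) - 3*sin(x)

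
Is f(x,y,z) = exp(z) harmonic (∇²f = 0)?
No, ∇²f = exp(z)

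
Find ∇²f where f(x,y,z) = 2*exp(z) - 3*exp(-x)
2*exp(z) - 3*exp(-x)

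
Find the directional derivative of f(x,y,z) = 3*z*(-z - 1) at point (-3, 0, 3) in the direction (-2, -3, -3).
63*sqrt(22)/22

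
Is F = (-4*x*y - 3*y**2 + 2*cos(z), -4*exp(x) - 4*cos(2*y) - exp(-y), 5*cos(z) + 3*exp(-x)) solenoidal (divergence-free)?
No, ∇·F = -4*y + 8*sin(2*y) - 5*sin(z) + exp(-y)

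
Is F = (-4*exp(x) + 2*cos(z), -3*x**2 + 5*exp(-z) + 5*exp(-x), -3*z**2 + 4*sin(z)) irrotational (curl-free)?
No, ∇×F = (5*exp(-z), -2*sin(z), -6*x - 5*exp(-x))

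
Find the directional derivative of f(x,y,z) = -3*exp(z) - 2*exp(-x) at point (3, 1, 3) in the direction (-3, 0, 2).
-12*sqrt(13)*cosh(3)/13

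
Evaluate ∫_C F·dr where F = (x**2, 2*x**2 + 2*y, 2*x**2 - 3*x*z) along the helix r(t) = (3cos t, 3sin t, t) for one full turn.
18*pi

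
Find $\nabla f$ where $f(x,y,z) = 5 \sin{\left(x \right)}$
(5*cos(x), 0, 0)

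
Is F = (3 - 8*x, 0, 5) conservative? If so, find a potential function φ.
Yes, F is conservative. φ = -4*x**2 + 3*x + 5*z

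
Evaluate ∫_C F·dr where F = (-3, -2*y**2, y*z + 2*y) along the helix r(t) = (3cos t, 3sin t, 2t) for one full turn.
-24*pi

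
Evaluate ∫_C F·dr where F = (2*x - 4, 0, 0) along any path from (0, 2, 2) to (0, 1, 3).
0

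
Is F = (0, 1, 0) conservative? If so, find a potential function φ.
Yes, F is conservative. φ = y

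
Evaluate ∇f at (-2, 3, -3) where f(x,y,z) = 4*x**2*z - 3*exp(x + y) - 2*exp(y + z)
(48 - 3*E, -3*E - 2, 14)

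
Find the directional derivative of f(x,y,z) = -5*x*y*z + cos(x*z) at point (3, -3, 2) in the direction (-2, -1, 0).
sqrt(5)*(-6 + 4*sin(6)/5)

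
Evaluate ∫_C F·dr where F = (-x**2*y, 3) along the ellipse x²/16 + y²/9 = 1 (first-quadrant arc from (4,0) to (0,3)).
9 + 12*pi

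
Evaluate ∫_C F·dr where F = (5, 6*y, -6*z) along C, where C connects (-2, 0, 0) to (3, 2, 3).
10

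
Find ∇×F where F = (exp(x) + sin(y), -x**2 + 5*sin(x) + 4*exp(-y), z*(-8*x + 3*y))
(3*z, 8*z, -2*x + 5*cos(x) - cos(y))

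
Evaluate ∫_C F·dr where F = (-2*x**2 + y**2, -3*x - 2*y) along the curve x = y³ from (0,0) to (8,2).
-5072/15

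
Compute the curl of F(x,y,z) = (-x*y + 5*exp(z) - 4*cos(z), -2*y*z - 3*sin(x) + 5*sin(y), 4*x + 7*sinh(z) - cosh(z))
(2*y, 5*exp(z) + 4*sin(z) - 4, x - 3*cos(x))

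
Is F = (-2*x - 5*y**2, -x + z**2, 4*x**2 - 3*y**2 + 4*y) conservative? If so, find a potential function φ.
No, ∇×F = (-6*y - 2*z + 4, -8*x, 10*y - 1) ≠ 0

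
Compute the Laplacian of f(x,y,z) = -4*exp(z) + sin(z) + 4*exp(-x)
-4*exp(z) - sin(z) + 4*exp(-x)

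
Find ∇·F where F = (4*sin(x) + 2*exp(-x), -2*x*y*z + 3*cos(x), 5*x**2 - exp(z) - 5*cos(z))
-2*x*z - exp(z) + 5*sin(z) + 4*cos(x) - 2*exp(-x)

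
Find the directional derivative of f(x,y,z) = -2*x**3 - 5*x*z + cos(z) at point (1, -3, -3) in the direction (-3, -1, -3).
-3*sqrt(19)*(sin(3) + 4)/19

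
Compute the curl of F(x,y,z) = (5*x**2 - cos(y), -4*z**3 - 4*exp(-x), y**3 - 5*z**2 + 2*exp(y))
(3*y**2 + 12*z**2 + 2*exp(y), 0, -sin(y) + 4*exp(-x))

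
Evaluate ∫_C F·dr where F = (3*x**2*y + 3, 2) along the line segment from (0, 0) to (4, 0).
12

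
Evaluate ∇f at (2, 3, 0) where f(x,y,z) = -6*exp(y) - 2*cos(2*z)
(0, -6*exp(3), 0)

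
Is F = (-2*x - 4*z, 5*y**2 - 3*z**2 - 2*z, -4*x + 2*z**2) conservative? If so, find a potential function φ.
No, ∇×F = (6*z + 2, 0, 0) ≠ 0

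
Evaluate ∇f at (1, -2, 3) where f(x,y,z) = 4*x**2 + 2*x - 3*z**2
(10, 0, -18)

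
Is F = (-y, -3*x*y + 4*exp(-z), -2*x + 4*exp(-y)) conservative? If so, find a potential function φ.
No, ∇×F = (4*exp(-z) - 4*exp(-y), 2, 1 - 3*y) ≠ 0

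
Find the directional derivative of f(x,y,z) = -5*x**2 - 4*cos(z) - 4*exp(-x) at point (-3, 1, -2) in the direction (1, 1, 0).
sqrt(2)*(15 + 2*exp(3))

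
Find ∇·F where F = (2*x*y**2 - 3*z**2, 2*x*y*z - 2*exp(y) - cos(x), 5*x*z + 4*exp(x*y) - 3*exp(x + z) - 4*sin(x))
2*x*z + 5*x + 2*y**2 - 2*exp(y) - 3*exp(x + z)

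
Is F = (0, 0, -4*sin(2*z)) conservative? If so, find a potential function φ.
Yes, F is conservative. φ = 2*cos(2*z)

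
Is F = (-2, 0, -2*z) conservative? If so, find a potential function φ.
Yes, F is conservative. φ = -2*x - z**2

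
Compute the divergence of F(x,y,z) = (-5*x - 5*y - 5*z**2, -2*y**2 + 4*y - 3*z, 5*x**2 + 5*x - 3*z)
-4*y - 4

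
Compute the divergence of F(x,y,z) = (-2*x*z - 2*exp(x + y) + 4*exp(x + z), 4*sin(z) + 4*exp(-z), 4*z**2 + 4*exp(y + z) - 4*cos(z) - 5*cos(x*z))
5*x*sin(x*z) + 6*z - 2*exp(x + y) + 4*exp(x + z) + 4*exp(y + z) + 4*sin(z)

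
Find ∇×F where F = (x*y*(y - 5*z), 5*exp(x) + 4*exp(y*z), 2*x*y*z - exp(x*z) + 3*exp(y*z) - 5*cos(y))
(2*x*z - 4*y*exp(y*z) + 3*z*exp(y*z) + 5*sin(y), -5*x*y - 2*y*z + z*exp(x*z), -x*y - x*(y - 5*z) + 5*exp(x))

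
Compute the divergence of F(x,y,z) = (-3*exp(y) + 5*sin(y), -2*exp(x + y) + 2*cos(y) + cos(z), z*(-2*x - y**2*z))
-2*x - 2*y**2*z - 2*exp(x + y) - 2*sin(y)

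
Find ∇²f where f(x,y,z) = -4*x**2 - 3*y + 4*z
-8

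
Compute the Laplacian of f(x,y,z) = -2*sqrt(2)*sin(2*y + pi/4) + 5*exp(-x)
8*sqrt(2)*sin(2*y + pi/4) + 5*exp(-x)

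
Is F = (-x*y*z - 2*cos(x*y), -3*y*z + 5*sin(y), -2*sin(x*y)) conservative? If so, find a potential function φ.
No, ∇×F = (-2*x*cos(x*y) + 3*y, y*(-x + 2*cos(x*y)), x*(z - 2*sin(x*y))) ≠ 0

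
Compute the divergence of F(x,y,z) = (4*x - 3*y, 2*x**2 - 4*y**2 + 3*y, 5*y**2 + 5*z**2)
-8*y + 10*z + 7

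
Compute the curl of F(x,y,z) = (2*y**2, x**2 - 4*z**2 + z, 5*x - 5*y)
(8*z - 6, -5, 2*x - 4*y)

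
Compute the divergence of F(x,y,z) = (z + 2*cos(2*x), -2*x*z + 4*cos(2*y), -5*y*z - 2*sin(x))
-5*y - 4*sin(2*x) - 8*sin(2*y)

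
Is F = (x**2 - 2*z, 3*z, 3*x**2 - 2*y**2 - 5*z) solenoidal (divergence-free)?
No, ∇·F = 2*x - 5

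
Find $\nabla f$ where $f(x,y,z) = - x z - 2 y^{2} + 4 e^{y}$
(-z, -4*y + 4*exp(y), -x)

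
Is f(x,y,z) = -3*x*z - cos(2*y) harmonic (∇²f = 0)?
No, ∇²f = 4*cos(2*y)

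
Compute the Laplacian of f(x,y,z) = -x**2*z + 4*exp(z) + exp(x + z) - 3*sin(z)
-2*z + 4*exp(z) + 2*exp(x + z) + 3*sin(z)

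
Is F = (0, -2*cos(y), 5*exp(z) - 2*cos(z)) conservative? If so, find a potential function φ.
Yes, F is conservative. φ = 5*exp(z) - 2*sin(y) - 2*sin(z)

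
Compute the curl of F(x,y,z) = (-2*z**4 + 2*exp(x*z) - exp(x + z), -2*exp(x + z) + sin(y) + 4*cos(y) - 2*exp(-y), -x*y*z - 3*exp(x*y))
(-x*z - 3*x*exp(x*y) + 2*exp(x + z), 2*x*exp(x*z) + y*z + 3*y*exp(x*y) - 8*z**3 - exp(x + z), -2*exp(x + z))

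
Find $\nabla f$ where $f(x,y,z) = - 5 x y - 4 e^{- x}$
(-5*y + 4*exp(-x), -5*x, 0)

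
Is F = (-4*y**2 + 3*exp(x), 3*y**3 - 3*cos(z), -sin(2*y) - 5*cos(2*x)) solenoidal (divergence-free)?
No, ∇·F = 9*y**2 + 3*exp(x)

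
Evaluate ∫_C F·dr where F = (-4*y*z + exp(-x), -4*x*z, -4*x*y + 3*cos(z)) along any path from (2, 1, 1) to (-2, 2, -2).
-24 - exp(2) - 3*sin(2) - 3*sin(1) + exp(-2)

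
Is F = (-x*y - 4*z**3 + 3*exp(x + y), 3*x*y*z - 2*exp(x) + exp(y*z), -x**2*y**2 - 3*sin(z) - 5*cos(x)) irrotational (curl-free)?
No, ∇×F = (y*(-2*x**2 - 3*x - exp(y*z)), 2*x*y**2 - 12*z**2 - 5*sin(x), x + 3*y*z - 2*exp(x) - 3*exp(x + y))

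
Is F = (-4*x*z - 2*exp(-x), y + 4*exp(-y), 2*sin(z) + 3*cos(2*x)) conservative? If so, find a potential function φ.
No, ∇×F = (0, -4*x + 6*sin(2*x), 0) ≠ 0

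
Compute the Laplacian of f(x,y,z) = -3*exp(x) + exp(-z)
-3*exp(x) + exp(-z)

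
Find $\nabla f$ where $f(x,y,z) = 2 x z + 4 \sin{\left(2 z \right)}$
(2*z, 0, 2*x + 8*cos(2*z))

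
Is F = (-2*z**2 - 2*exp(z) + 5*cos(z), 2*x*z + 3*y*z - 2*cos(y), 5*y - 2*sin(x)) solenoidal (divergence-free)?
No, ∇·F = 3*z + 2*sin(y)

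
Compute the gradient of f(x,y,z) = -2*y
(0, -2, 0)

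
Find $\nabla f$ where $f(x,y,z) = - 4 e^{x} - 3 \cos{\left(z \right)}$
(-4*exp(x), 0, 3*sin(z))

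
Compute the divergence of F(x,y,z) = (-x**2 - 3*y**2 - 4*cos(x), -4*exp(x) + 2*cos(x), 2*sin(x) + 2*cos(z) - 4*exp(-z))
-2*x + 4*sin(x) - 2*sin(z) + 4*exp(-z)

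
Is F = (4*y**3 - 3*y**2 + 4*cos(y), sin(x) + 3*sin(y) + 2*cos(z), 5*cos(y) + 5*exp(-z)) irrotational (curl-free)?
No, ∇×F = (-5*sin(y) + 2*sin(z), 0, -12*y**2 + 6*y + 4*sin(y) + cos(x))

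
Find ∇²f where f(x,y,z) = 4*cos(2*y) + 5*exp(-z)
-16*cos(2*y) + 5*exp(-z)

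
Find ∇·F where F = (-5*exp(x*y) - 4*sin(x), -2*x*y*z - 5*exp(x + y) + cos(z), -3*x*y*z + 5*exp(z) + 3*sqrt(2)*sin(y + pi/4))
-3*x*y - 2*x*z - 5*y*exp(x*y) + 5*exp(z) - 5*exp(x + y) - 4*cos(x)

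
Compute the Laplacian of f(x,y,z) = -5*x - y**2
-2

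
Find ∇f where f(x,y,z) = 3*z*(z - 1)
(0, 0, 6*z - 3)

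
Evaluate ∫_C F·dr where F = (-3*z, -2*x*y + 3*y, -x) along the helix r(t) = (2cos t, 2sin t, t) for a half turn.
-32/3 + 6*pi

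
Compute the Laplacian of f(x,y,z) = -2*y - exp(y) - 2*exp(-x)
-exp(y) - 2*exp(-x)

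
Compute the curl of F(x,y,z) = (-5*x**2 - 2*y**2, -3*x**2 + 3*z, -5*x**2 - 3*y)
(-6, 10*x, -6*x + 4*y)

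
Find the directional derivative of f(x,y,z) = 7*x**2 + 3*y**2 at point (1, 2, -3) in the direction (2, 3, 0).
64*sqrt(13)/13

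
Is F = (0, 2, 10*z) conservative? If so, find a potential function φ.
Yes, F is conservative. φ = 2*y + 5*z**2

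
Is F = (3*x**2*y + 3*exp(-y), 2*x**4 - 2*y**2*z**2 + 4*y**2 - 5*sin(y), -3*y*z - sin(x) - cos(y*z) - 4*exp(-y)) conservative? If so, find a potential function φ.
No, ∇×F = ((z*(4*y**2 + sin(y*z) - 3)*exp(y) + 4)*exp(-y), cos(x), 8*x**3 - 3*x**2 + 3*exp(-y)) ≠ 0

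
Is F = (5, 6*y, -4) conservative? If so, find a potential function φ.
Yes, F is conservative. φ = 5*x + 3*y**2 - 4*z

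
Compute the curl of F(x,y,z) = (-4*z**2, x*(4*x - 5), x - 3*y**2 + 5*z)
(-6*y, -8*z - 1, 8*x - 5)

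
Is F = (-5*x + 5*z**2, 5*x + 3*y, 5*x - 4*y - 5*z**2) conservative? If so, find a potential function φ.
No, ∇×F = (-4, 10*z - 5, 5) ≠ 0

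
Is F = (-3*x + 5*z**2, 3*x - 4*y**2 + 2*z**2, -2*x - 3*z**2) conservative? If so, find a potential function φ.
No, ∇×F = (-4*z, 10*z + 2, 3) ≠ 0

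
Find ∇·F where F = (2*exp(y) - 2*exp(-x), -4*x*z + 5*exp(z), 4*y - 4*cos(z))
4*sin(z) + 2*exp(-x)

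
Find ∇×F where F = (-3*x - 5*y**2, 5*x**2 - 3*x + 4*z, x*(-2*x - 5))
(-4, 4*x + 5, 10*x + 10*y - 3)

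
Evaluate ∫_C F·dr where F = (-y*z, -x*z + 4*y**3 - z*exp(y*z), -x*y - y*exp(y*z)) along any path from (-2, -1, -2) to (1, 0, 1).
-6 + exp(2)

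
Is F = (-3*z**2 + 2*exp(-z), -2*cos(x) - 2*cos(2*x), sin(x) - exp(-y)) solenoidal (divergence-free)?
Yes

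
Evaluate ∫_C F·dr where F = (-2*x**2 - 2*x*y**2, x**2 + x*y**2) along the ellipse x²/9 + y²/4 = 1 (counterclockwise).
6*pi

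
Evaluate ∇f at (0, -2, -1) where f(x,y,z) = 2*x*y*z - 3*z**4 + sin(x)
(5, 0, 12)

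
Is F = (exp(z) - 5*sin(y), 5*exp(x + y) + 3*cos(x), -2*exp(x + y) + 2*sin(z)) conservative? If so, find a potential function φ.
No, ∇×F = (-2*exp(x + y), exp(z) + 2*exp(x + y), 5*exp(x + y) - 3*sin(x) + 5*cos(y)) ≠ 0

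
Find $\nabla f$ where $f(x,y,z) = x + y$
(1, 1, 0)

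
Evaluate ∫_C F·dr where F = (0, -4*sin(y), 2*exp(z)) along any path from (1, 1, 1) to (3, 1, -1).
-4*sinh(1)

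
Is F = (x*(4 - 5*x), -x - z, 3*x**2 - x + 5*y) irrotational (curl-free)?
No, ∇×F = (6, 1 - 6*x, -1)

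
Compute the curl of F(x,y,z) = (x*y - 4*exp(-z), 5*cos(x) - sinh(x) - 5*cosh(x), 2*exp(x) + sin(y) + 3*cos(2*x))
(cos(y), -2*exp(x) + 6*sin(2*x) + 4*exp(-z), -x - 5*sin(x) - 5*sinh(x) - cosh(x))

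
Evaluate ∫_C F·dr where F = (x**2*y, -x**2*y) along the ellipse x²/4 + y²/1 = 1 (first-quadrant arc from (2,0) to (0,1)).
-pi/2 - 1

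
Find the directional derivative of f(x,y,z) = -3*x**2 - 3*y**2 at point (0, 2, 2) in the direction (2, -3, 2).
36*sqrt(17)/17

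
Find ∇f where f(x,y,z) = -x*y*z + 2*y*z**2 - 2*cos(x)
(-y*z + 2*sin(x), z*(-x + 2*z), y*(-x + 4*z))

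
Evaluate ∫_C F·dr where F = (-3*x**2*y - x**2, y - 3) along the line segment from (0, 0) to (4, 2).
-364/3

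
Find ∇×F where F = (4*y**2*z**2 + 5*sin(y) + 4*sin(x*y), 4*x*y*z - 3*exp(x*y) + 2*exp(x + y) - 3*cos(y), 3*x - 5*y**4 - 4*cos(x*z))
(4*y*(-x - 5*y**2), 8*y**2*z - 4*z*sin(x*z) - 3, -4*x*cos(x*y) - 8*y*z**2 + 4*y*z - 3*y*exp(x*y) + 2*exp(x + y) - 5*cos(y))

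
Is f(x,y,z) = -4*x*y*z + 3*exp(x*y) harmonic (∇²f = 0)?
No, ∇²f = 3*(x**2 + y**2)*exp(x*y)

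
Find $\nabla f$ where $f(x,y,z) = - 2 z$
(0, 0, -2)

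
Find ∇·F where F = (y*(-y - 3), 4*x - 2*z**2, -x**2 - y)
0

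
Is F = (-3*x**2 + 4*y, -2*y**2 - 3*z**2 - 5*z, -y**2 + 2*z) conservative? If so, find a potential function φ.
No, ∇×F = (-2*y + 6*z + 5, 0, -4) ≠ 0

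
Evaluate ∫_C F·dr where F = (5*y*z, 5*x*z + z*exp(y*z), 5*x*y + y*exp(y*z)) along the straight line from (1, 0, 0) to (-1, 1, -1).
exp(-1) + 4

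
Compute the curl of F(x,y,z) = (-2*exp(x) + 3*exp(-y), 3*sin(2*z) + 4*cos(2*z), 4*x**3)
(8*sin(2*z) - 6*cos(2*z), -12*x**2, 3*exp(-y))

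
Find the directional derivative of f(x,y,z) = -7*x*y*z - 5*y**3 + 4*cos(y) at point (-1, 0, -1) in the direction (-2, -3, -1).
3*sqrt(14)/2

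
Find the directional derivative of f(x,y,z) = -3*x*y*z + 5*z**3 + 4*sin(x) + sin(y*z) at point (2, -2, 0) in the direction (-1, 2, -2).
-20/3 - 4*cos(2)/3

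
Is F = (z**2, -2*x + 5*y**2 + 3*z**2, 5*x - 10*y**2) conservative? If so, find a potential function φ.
No, ∇×F = (-20*y - 6*z, 2*z - 5, -2) ≠ 0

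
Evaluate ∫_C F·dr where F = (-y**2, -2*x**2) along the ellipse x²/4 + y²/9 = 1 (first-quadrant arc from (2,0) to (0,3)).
-4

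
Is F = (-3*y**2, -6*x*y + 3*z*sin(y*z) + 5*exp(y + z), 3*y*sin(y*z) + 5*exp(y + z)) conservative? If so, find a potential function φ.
Yes, F is conservative. φ = -3*x*y**2 + 5*exp(y + z) - 3*cos(y*z)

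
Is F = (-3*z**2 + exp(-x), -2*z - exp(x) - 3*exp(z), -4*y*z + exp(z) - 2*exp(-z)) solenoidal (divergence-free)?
No, ∇·F = -4*y + exp(z) + 2*exp(-z) - exp(-x)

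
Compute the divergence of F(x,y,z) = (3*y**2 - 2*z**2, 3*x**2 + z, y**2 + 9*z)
9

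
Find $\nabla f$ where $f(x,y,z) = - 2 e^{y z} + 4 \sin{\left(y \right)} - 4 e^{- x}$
(4*exp(-x), -2*z*exp(y*z) + 4*cos(y), -2*y*exp(y*z))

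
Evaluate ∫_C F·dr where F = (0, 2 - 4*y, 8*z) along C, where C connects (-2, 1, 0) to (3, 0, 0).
0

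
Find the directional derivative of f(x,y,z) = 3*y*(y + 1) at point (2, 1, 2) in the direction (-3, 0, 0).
0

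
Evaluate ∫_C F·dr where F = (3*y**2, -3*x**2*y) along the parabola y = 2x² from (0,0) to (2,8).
-896/5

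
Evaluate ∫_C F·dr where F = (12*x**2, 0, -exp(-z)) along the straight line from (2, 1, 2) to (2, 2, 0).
1 - exp(-2)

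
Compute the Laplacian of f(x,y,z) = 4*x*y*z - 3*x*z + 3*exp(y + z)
6*exp(y + z)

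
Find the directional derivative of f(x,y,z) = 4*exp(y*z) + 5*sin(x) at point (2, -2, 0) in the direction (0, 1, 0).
0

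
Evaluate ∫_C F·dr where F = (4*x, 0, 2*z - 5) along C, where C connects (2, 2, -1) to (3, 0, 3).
-2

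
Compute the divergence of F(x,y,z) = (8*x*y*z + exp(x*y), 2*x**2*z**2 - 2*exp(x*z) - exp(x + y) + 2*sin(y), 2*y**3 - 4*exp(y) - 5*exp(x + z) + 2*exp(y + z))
8*y*z + y*exp(x*y) - exp(x + y) - 5*exp(x + z) + 2*exp(y + z) + 2*cos(y)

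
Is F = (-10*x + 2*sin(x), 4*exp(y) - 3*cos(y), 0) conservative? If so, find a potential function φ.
Yes, F is conservative. φ = -5*x**2 + 4*exp(y) - 3*sin(y) - 2*cos(x)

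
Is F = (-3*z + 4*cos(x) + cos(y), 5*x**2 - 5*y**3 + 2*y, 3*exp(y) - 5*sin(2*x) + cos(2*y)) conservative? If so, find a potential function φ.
No, ∇×F = (3*exp(y) - 2*sin(2*y), 10*cos(2*x) - 3, 10*x + sin(y)) ≠ 0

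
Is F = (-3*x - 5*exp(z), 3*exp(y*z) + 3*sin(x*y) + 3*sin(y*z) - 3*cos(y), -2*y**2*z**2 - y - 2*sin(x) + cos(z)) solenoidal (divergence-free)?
No, ∇·F = 3*x*cos(x*y) - 4*y**2*z + 3*z*exp(y*z) + 3*z*cos(y*z) + 3*sin(y) - sin(z) - 3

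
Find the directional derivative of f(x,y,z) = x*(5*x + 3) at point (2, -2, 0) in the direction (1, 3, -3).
23*sqrt(19)/19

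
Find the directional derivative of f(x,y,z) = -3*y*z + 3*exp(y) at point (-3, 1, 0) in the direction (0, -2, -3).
3*sqrt(13)*(3 - 2*E)/13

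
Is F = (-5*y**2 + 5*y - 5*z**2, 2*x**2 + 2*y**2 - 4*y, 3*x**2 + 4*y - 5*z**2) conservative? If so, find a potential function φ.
No, ∇×F = (4, -6*x - 10*z, 4*x + 10*y - 5) ≠ 0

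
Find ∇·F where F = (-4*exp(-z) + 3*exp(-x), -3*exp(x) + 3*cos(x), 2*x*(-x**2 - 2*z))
-4*x - 3*exp(-x)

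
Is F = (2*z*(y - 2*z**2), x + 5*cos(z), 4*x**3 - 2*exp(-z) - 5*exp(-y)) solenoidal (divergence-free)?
No, ∇·F = 2*exp(-z)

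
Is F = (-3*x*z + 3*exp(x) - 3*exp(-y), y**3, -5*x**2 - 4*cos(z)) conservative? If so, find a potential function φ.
No, ∇×F = (0, 7*x, -3*exp(-y)) ≠ 0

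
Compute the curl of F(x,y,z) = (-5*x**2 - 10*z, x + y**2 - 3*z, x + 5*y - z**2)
(8, -11, 1)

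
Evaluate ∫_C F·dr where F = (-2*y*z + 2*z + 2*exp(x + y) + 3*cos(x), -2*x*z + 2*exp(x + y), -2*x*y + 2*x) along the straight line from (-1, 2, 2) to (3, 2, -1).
-2*E + 3*sin(3) + 2 + 3*sin(1) + 2*exp(5)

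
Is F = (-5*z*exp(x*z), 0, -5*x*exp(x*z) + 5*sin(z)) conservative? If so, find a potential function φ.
Yes, F is conservative. φ = -5*exp(x*z) - 5*cos(z)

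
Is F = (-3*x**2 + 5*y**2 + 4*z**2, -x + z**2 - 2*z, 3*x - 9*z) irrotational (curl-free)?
No, ∇×F = (2 - 2*z, 8*z - 3, -10*y - 1)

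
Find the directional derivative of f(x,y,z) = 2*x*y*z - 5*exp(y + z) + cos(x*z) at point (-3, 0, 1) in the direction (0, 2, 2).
-sqrt(2)*(3*sin(3) + 6 + 10*E)/2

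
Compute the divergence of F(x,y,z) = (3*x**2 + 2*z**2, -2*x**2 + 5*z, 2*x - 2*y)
6*x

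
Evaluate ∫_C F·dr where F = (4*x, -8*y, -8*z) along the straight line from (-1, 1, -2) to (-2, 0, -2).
10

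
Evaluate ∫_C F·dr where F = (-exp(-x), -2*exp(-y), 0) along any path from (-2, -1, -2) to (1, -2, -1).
(1 + (-2 + E)*exp(2))*exp(-1)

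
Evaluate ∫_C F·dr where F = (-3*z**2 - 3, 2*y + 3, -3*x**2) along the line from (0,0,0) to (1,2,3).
-5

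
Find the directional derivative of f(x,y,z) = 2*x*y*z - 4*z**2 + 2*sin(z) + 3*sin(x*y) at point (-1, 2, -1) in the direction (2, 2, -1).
-8/3 + 2*cos(2) - 2*cos(1)/3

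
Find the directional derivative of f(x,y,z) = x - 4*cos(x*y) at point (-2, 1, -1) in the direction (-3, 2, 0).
sqrt(13)*(-3 + 28*sin(2))/13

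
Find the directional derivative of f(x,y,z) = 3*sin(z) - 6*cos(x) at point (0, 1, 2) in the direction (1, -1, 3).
9*sqrt(11)*cos(2)/11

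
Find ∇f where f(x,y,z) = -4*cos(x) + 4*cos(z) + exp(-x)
(4*sin(x) - exp(-x), 0, -4*sin(z))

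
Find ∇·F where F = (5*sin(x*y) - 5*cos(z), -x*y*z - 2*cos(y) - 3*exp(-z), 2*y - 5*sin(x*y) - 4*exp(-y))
-x*z + 5*y*cos(x*y) + 2*sin(y)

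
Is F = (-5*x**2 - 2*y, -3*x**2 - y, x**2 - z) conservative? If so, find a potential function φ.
No, ∇×F = (0, -2*x, 2 - 6*x) ≠ 0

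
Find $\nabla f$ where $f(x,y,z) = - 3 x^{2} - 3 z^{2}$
(-6*x, 0, -6*z)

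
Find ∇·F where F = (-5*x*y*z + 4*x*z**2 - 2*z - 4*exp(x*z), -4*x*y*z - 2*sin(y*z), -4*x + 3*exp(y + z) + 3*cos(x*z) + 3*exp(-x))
-4*x*z - 3*x*sin(x*z) - 5*y*z + 4*z**2 - 4*z*exp(x*z) - 2*z*cos(y*z) + 3*exp(y + z)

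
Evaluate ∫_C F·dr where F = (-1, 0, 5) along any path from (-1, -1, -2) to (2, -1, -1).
2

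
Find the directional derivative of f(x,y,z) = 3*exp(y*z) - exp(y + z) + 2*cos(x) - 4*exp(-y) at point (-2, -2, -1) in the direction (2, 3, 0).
sqrt(13)*(-3 + 4*exp(3)*sin(2) + 3*exp(5))*exp(-3)/13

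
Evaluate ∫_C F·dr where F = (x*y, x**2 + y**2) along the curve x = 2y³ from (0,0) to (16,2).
6200/21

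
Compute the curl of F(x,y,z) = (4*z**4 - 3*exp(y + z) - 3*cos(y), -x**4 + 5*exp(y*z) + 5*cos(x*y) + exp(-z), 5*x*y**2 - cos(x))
(10*x*y - 5*y*exp(y*z) + exp(-z), -5*y**2 + 16*z**3 - 3*exp(y + z) - sin(x), -4*x**3 - 5*y*sin(x*y) + 3*exp(y + z) - 3*sin(y))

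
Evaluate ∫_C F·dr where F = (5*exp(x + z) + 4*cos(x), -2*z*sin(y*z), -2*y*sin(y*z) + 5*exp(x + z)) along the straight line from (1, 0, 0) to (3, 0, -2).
-4*sin(1) + 4*sin(3)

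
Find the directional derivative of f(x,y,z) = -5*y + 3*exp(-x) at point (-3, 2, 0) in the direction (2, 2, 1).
-2*exp(3) - 10/3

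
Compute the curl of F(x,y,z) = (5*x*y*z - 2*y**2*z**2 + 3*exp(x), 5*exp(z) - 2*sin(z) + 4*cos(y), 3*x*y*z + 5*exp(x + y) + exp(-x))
(3*x*z - 5*exp(z) + 5*exp(x + y) + 2*cos(z), 5*x*y - 4*y**2*z - 3*y*z - 5*exp(x + y) + exp(-x), z*(-5*x + 4*y*z))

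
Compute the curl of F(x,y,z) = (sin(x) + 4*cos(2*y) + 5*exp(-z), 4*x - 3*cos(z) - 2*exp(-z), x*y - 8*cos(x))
(x - 3*sin(z) - 2*exp(-z), -y - 8*sin(x) - 5*exp(-z), 8*sin(2*y) + 4)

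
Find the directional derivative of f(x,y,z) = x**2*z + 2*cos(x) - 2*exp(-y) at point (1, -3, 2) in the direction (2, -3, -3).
sqrt(22)*(-6*exp(3) - 4*sin(1) + 5)/22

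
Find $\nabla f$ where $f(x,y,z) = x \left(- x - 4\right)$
(-2*x - 4, 0, 0)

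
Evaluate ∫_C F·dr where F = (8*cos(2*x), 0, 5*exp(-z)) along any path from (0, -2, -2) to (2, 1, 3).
4*sin(4) - 5*exp(-3) + 5*exp(2)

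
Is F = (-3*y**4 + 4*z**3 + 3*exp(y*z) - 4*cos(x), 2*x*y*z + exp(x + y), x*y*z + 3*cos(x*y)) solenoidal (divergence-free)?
No, ∇·F = x*y + 2*x*z + exp(x + y) + 4*sin(x)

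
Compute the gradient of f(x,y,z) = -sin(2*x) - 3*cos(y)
(-2*cos(2*x), 3*sin(y), 0)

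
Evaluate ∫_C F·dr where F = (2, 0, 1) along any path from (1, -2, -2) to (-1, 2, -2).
-4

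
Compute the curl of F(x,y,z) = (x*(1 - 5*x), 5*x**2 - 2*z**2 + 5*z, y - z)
(4*z - 4, 0, 10*x)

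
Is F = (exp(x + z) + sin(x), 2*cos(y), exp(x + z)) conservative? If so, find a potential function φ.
Yes, F is conservative. φ = exp(x + z) + 2*sin(y) - cos(x)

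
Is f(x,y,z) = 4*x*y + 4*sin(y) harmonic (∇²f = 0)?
No, ∇²f = -4*sin(y)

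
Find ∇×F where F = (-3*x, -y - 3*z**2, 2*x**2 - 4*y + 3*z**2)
(6*z - 4, -4*x, 0)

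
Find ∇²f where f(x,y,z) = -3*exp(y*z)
3*(-y**2 - z**2)*exp(y*z)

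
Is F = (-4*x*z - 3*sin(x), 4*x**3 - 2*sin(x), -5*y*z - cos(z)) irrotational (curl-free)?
No, ∇×F = (-5*z, -4*x, 12*x**2 - 2*cos(x))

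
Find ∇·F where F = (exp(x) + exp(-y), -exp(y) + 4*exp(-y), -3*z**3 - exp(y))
-9*z**2 + exp(x) - exp(y) - 4*exp(-y)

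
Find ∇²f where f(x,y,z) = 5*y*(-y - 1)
-10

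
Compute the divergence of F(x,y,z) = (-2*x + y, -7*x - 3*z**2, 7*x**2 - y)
-2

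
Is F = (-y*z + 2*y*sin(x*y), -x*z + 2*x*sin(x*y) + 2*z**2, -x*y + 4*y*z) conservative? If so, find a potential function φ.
Yes, F is conservative. φ = -x*y*z + 2*y*z**2 - 2*cos(x*y)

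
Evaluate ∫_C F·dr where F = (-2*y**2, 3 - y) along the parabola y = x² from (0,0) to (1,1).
21/10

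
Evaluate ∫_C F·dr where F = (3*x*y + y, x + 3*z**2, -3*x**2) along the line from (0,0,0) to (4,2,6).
16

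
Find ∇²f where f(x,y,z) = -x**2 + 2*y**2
2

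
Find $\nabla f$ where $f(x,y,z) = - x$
(-1, 0, 0)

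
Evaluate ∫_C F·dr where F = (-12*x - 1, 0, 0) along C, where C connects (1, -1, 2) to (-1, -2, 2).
2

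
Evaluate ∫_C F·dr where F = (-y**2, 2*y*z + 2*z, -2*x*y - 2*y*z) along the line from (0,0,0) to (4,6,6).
-108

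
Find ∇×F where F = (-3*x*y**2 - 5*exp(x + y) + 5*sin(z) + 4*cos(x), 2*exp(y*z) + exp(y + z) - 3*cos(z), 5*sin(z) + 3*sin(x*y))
(3*x*cos(x*y) - 2*y*exp(y*z) - exp(y + z) - 3*sin(z), -3*y*cos(x*y) + 5*cos(z), 6*x*y + 5*exp(x + y))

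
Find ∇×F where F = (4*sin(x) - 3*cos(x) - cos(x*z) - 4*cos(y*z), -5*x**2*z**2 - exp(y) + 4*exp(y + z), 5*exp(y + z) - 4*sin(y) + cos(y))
(10*x**2*z + exp(y + z) - sin(y) - 4*cos(y), x*sin(x*z) + 4*y*sin(y*z), -2*z*(5*x*z + 2*sin(y*z)))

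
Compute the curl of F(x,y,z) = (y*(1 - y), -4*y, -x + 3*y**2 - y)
(6*y - 1, 1, 2*y - 1)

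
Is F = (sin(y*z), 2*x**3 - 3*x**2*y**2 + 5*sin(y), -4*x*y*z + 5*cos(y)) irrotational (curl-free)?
No, ∇×F = (-4*x*z - 5*sin(y), y*(4*z + cos(y*z)), 6*x**2 - 6*x*y**2 - z*cos(y*z))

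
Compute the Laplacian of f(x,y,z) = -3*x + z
0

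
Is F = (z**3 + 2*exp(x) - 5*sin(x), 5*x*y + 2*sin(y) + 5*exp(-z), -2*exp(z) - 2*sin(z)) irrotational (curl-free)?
No, ∇×F = (5*exp(-z), 3*z**2, 5*y)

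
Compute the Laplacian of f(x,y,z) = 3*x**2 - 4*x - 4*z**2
-2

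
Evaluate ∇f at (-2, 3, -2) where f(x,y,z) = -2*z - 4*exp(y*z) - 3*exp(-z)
(0, 8*exp(-6), -2 - 12*exp(-6) + 3*exp(2))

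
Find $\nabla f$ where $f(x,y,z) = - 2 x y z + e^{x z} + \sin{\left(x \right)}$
(-2*y*z + z*exp(x*z) + cos(x), -2*x*z, x*(-2*y + exp(x*z)))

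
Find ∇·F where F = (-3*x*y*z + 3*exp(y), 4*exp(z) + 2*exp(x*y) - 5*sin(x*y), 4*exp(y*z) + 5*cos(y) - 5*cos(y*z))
2*x*exp(x*y) - 5*x*cos(x*y) - 3*y*z + 4*y*exp(y*z) + 5*y*sin(y*z)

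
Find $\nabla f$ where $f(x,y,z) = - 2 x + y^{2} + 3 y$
(-2, 2*y + 3, 0)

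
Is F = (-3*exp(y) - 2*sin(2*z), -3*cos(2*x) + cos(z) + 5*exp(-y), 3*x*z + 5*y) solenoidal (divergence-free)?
No, ∇·F = 3*x - 5*exp(-y)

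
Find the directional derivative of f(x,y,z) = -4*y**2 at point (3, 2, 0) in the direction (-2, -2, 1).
32/3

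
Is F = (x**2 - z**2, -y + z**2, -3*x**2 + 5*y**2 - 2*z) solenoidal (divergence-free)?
No, ∇·F = 2*x - 3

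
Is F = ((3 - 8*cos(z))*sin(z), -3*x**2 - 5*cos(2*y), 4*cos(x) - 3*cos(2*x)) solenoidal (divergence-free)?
No, ∇·F = 10*sin(2*y)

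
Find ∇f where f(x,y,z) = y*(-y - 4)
(0, -2*y - 4, 0)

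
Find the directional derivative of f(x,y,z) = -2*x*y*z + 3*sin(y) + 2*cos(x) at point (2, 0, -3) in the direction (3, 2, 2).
6*sqrt(17)*(5 - sin(2))/17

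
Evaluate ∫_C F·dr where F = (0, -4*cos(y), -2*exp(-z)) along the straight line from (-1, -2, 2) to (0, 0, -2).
-4*sin(2) + 4*sinh(2)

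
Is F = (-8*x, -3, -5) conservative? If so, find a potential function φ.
Yes, F is conservative. φ = -4*x**2 - 3*y - 5*z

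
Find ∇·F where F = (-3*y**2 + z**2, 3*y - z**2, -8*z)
-5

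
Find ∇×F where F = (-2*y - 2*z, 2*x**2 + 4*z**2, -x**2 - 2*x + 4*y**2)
(8*y - 8*z, 2*x, 4*x + 2)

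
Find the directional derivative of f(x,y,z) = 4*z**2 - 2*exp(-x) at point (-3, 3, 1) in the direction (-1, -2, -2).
-2*exp(3)/3 - 16/3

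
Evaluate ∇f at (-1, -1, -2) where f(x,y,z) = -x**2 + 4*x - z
(6, 0, -1)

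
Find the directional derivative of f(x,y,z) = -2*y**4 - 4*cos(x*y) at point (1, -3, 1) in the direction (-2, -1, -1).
sqrt(6)*(-36 - 10*sin(3)/3)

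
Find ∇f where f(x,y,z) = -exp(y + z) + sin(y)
(0, -exp(y + z) + cos(y), -exp(y + z))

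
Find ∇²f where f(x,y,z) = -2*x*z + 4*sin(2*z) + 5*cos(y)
-16*sin(2*z) - 5*cos(y)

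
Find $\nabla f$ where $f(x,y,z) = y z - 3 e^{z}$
(0, z, y - 3*exp(z))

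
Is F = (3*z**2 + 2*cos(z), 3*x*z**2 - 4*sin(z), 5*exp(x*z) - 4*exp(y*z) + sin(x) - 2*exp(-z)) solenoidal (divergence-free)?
No, ∇·F = 5*x*exp(x*z) - 4*y*exp(y*z) + 2*exp(-z)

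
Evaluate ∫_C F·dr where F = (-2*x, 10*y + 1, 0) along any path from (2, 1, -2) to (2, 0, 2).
-6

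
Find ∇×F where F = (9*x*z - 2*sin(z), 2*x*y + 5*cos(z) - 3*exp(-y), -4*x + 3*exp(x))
(5*sin(z), 9*x - 3*exp(x) - 2*cos(z) + 4, 2*y)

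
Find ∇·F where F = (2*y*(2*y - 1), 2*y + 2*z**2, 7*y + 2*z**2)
4*z + 2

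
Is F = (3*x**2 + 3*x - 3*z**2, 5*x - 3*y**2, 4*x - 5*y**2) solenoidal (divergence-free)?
No, ∇·F = 6*x - 6*y + 3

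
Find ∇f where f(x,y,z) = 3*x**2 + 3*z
(6*x, 0, 3)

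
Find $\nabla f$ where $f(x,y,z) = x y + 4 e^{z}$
(y, x, 4*exp(z))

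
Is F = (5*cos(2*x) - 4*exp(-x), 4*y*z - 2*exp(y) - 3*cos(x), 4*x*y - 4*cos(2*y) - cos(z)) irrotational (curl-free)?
No, ∇×F = (4*x - 4*y + 8*sin(2*y), -4*y, 3*sin(x))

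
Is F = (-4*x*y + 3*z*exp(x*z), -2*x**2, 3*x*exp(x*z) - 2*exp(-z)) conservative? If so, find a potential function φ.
Yes, F is conservative. φ = -2*x**2*y + 3*exp(x*z) + 2*exp(-z)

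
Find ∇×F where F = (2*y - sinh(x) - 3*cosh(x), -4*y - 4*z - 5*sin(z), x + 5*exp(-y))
(5*cos(z) + 4 - 5*exp(-y), -1, -2)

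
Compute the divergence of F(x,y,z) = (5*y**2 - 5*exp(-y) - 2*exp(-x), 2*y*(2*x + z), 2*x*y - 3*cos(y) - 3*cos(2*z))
4*x + 2*z + 6*sin(2*z) + 2*exp(-x)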